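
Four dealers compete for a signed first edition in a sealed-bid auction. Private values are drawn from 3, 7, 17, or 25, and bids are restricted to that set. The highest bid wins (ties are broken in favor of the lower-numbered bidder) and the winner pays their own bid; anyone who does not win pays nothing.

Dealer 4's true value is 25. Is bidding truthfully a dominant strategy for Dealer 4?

Consider the case where Dealer 1 bids 3, Dealer 2 bids 3 and Dealer 3 bids 3.
Truthful bid 25: wins, pays 25, utility 25 - 25 = 0.
Bid 7 instead: wins, pays 7, utility 25 - 7 = 18.
Since 18 > 0, bidding 7 is strictly better here, so truthful bidding is not dominant.

No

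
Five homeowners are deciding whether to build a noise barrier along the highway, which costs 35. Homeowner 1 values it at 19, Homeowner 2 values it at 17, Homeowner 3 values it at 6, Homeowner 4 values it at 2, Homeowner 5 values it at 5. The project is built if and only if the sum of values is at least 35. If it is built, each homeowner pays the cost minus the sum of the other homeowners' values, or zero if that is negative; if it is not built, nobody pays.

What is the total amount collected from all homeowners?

Total value 49 ≥ cost 35, so it is built.
Homeowner 1: others sum to 30; max(0, 35 - 30) = 5.
Homeowner 2: others sum to 32; max(0, 35 - 32) = 3.
Homeowner 3: others sum to 43; max(0, 35 - 43) = 0.
Homeowner 4: others sum to 47; max(0, 35 - 47) = 0.
Homeowner 5: others sum to 44; max(0, 35 - 44) = 0.
Total collected = 5 + 3 + 0 + 0 + 0 = 8.

8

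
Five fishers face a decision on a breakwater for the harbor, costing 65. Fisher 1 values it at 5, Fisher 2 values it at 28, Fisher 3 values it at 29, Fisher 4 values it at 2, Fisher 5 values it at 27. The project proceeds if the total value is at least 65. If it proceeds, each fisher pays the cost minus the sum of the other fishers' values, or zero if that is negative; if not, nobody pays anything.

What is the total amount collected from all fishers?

6

Total value 91 ≥ cost 65, so it is built.
Fisher 1: others sum to 86; max(0, 65 - 86) = 0.
Fisher 2: others sum to 63; max(0, 65 - 63) = 2.
Fisher 3: others sum to 62; max(0, 65 - 62) = 3.
Fisher 4: others sum to 89; max(0, 65 - 89) = 0.
Fisher 5: others sum to 64; max(0, 65 - 64) = 1.
Total collected = 0 + 2 + 3 + 0 + 1 = 6.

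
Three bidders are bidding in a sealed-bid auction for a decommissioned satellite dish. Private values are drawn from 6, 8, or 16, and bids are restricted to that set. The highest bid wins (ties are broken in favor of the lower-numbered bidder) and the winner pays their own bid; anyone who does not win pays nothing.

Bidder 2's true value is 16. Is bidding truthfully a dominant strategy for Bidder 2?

No

Consider the case where Bidder 1 bids 6 and Bidder 3 bids 6.
Truthful bid 16: wins, pays 16, utility 16 - 16 = 0.
Bid 8 instead: wins, pays 8, utility 16 - 8 = 8.
Since 8 > 0, bidding 8 is strictly better here, so truthful bidding is not dominant.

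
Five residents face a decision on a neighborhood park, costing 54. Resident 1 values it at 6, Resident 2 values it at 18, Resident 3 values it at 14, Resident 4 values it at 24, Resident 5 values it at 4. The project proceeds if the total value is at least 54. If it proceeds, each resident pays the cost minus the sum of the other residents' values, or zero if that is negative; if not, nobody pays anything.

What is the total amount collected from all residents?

20

Total value 66 ≥ cost 54, so it is built.
Resident 1: others sum to 60; max(0, 54 - 60) = 0.
Resident 2: others sum to 48; max(0, 54 - 48) = 6.
Resident 3: others sum to 52; max(0, 54 - 52) = 2.
Resident 4: others sum to 42; max(0, 54 - 42) = 12.
Resident 5: others sum to 62; max(0, 54 - 62) = 0.
Total collected = 0 + 6 + 2 + 12 + 0 = 20.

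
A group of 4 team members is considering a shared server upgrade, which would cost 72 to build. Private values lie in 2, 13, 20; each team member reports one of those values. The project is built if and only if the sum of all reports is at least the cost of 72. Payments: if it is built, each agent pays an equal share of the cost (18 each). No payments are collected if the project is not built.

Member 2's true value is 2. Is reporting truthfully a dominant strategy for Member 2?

Yes

Check each profile of the others' reports and compare truth against every alternative report.
Others report (20, 20, 20): truth gives 0, best alternative gives -16.
Others report (2, 2, 2): truth gives 0, best alternative gives 0.
Others report (2, 2, 13): truth gives 0, best alternative gives 0.
Others report (2, 2, 20): truth gives 0, best alternative gives 0.
Others report (2, 13, 2): truth gives 0, best alternative gives 0.
Others report (2, 13, 13): truth gives 0, best alternative gives 0.
(Remaining 21 profiles checked similarly; truth is weakly best in each.)
In every case the truthful report is at least as good as any alternative, so it is a dominant strategy.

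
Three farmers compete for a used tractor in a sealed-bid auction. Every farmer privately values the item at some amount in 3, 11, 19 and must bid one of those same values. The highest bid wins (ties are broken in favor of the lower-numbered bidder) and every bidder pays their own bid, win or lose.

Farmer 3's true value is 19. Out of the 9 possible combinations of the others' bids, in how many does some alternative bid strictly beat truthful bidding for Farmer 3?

6

Others bid (3, 3): truth gives 0; bid 11 gives 8 > 0. Violating.
Others bid (3, 19): truth gives -19; bid 3 gives -3 > -19. Violating.
Others bid (11, 19): truth gives -19; bid 3 gives -3 > -19. Violating.
Others bid (19, 3): truth gives -19; bid 3 gives -3 > -19. Violating.
Others bid (3, 11): truth gives 0; no alternative beats it.
Others bid (11, 3): truth gives 0; no alternative beats it.
(Checking all 9 profiles: 6 have a profitable deviation, 3 do not.)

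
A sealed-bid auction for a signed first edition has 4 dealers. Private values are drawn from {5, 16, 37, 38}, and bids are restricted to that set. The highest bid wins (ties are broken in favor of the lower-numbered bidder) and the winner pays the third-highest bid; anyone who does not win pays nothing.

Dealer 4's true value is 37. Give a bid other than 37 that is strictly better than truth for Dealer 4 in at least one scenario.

Suppose Dealer 1 bids 5, Dealer 2 bids 5 and Dealer 3 bids 37.
Bid 37: loses, pays 0, utility 0.
Bid 38: wins, pays 5, utility 37 - 5 = 32.
So bidding 38 beats truth here (32 > 0).

38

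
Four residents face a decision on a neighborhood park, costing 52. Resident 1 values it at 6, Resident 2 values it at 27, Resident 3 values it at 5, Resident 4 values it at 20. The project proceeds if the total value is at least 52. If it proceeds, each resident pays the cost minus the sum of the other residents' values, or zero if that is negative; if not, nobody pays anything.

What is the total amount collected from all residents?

Total value 58 ≥ cost 52, so it is built.
Resident 1: others sum to 52; max(0, 52 - 52) = 0.
Resident 2: others sum to 31; max(0, 52 - 31) = 21.
Resident 3: others sum to 53; max(0, 52 - 53) = 0.
Resident 4: others sum to 38; max(0, 52 - 38) = 14.
Total collected = 0 + 21 + 0 + 14 = 35.

35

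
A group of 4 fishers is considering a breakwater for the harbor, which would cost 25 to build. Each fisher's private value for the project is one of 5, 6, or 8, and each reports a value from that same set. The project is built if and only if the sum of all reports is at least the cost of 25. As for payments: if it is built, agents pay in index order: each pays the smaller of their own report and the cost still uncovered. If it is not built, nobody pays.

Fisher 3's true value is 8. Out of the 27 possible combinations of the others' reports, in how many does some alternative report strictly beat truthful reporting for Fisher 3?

16

Others report (5, 6, 8): truth gives 0; report 6 gives 2 > 0. Violating.
Others report (5, 8, 6): truth gives 0; report 6 gives 2 > 0. Violating.
Others report (5, 8, 8): truth gives 0; report 5 gives 3 > 0. Violating.
Others report (6, 5, 8): truth gives 0; report 6 gives 2 > 0. Violating.
Others report (5, 5, 5): truth gives 0; no alternative beats it.
Others report (5, 5, 6): truth gives 0; no alternative beats it.
(Checking all 27 profiles: 16 have a profitable deviation, 11 do not.)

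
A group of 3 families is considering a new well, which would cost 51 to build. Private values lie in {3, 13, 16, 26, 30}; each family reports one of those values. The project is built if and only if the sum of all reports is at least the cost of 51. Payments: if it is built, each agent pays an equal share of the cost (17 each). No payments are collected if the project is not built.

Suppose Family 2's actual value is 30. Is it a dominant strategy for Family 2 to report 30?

Yes

Check each profile of the others' reports and compare truth against every alternative report.
Others report (3, 26): truth gives 13, best alternative gives 13.
Others report (3, 30): truth gives 13, best alternative gives 13.
Others report (13, 13): truth gives 13, best alternative gives 13.
Others report (13, 16): truth gives 13, best alternative gives 13.
Others report (13, 26): truth gives 13, best alternative gives 13.
Others report (13, 30): truth gives 13, best alternative gives 13.
(Remaining 19 profiles checked similarly; truth is weakly best in each.)
In every case the truthful report is at least as good as any alternative, so it is a dominant strategy.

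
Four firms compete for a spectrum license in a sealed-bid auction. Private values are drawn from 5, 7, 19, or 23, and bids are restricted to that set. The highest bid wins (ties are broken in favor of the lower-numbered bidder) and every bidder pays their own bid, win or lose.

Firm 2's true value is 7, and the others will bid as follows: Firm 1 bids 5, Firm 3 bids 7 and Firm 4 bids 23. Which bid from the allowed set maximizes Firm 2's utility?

5

Bid 5: loses but pays 5, utility -5.
Bid 7: loses but pays 7, utility -7.
Bid 19: loses but pays 19, utility -19.
Bid 23: wins, pays 23, utility 7 - 23 = -16.
The best choice is 5 with utility -5.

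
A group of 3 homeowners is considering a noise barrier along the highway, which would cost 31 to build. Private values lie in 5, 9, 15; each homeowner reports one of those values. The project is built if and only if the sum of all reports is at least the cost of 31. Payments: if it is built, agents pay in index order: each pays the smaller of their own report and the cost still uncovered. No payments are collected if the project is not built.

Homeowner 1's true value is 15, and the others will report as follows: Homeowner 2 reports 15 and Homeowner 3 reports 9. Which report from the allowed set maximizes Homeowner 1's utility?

9

Report 5: project not built, utility 0.
Report 9: project built, pays 9, utility 15 - 9 = 6.
Report 15: project built, pays 15, utility 15 - 15 = 0.
The best choice is 9 with utility 6.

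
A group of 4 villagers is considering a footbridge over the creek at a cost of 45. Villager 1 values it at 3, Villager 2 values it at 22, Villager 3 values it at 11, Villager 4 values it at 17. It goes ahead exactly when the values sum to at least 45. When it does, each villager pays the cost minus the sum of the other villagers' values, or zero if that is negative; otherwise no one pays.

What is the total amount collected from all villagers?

26

Total value 53 ≥ cost 45, so it is built.
Villager 1: others sum to 50; max(0, 45 - 50) = 0.
Villager 2: others sum to 31; max(0, 45 - 31) = 14.
Villager 3: others sum to 42; max(0, 45 - 42) = 3.
Villager 4: others sum to 36; max(0, 45 - 36) = 9.
Total collected = 0 + 14 + 3 + 9 = 26.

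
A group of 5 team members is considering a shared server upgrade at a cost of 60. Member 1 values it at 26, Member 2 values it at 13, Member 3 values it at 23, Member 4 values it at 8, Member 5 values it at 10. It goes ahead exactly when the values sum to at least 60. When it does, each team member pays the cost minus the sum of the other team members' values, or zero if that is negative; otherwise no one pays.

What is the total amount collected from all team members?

9

Total value 80 ≥ cost 60, so it is built.
Member 1: others sum to 54; max(0, 60 - 54) = 6.
Member 2: others sum to 67; max(0, 60 - 67) = 0.
Member 3: others sum to 57; max(0, 60 - 57) = 3.
Member 4: others sum to 72; max(0, 60 - 72) = 0.
Member 5: others sum to 70; max(0, 60 - 70) = 0.
Total collected = 6 + 0 + 3 + 0 + 0 = 9.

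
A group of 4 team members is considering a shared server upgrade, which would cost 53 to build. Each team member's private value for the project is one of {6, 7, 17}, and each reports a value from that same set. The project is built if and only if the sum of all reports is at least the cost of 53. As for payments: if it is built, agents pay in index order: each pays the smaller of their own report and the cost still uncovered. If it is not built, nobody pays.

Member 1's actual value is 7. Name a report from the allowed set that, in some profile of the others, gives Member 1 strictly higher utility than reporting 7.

6

Suppose Member 2 reports 17, Member 3 reports 17 and Member 4 reports 17.
Report 7: project built, pays 7, utility 7 - 7 = 0.
Report 6: project built, pays 6, utility 7 - 6 = 1.
So reporting 6 beats truth here (1 > 0).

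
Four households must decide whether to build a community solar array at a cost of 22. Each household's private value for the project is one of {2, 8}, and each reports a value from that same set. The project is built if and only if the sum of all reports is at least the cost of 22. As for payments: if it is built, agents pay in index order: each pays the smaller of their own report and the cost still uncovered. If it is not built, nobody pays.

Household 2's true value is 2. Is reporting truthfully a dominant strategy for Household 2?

Check each profile of the others' reports and compare truth against every alternative report.
Others report (2, 8, 8): truth gives 0, best alternative gives -6.
Others report (8, 2, 8): truth gives 0, best alternative gives -6.
Others report (8, 8, 2): truth gives 0, best alternative gives -6.
Others report (8, 8, 8): truth gives 0, best alternative gives -6.
Others report (2, 2, 2): truth gives 0, best alternative gives 0.
Others report (2, 2, 8): truth gives 0, best alternative gives 0.
(Remaining 2 profiles checked similarly; truth is weakly best in each.)
In every case the truthful report is at least as good as any alternative, so it is a dominant strategy.

Yes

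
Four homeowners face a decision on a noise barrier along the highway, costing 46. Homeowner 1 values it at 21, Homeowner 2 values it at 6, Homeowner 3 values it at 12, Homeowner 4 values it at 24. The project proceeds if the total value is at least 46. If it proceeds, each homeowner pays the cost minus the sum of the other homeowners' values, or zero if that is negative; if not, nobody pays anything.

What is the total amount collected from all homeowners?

11

Total value 63 ≥ cost 46, so it is built.
Homeowner 1: others sum to 42; max(0, 46 - 42) = 4.
Homeowner 2: others sum to 57; max(0, 46 - 57) = 0.
Homeowner 3: others sum to 51; max(0, 46 - 51) = 0.
Homeowner 4: others sum to 39; max(0, 46 - 39) = 7.
Total collected = 4 + 0 + 0 + 7 = 11.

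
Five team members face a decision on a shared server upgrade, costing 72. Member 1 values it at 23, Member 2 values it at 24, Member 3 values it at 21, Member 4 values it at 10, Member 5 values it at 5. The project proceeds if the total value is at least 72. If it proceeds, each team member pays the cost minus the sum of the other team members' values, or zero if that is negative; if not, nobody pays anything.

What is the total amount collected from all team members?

Total value 83 ≥ cost 72, so it is built.
Member 1: others sum to 60; max(0, 72 - 60) = 12.
Member 2: others sum to 59; max(0, 72 - 59) = 13.
Member 3: others sum to 62; max(0, 72 - 62) = 10.
Member 4: others sum to 73; max(0, 72 - 73) = 0.
Member 5: others sum to 78; max(0, 72 - 78) = 0.
Total collected = 12 + 13 + 10 + 0 + 0 = 35.

35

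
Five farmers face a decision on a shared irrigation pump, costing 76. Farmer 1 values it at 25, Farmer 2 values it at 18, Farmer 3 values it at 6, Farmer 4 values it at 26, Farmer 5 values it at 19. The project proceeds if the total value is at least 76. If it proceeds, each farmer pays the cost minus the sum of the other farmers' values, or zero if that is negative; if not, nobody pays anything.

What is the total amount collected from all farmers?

Total value 94 ≥ cost 76, so it is built.
Farmer 1: others sum to 69; max(0, 76 - 69) = 7.
Farmer 2: others sum to 76; max(0, 76 - 76) = 0.
Farmer 3: others sum to 88; max(0, 76 - 88) = 0.
Farmer 4: others sum to 68; max(0, 76 - 68) = 8.
Farmer 5: others sum to 75; max(0, 76 - 75) = 1.
Total collected = 7 + 0 + 0 + 8 + 1 = 16.

16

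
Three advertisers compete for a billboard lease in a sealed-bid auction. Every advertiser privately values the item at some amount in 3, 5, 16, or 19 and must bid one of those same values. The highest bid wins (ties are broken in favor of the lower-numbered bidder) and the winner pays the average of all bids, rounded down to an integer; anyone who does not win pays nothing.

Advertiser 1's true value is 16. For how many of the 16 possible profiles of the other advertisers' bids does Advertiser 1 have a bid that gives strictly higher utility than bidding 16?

Others bid (3, 3): truth gives 9; bid 3 gives 13 > 9. Violating.
Others bid (3, 5): truth gives 8; bid 5 gives 12 > 8. Violating.
Others bid (3, 19): truth gives 0; bid 19 gives 3 > 0. Violating.
Others bid (5, 3): truth gives 8; bid 5 gives 12 > 8. Violating.
Others bid (3, 16): truth gives 5; no alternative beats it.
Others bid (5, 16): truth gives 4; no alternative beats it.
(Checking all 16 profiles: 8 have a profitable deviation, 8 do not.)

8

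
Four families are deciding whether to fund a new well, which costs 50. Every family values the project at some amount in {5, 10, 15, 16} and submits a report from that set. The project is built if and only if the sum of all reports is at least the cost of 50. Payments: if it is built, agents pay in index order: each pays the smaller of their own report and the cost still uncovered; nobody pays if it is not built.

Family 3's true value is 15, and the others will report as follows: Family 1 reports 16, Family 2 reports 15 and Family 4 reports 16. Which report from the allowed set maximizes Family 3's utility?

Report 5: project built, pays 5, utility 15 - 5 = 10.
Report 10: project built, pays 10, utility 15 - 10 = 5.
Report 15: project built, pays 15, utility 15 - 15 = 0.
Report 16: project built, pays 16, utility 15 - 16 = -1.
The best choice is 5 with utility 10.

5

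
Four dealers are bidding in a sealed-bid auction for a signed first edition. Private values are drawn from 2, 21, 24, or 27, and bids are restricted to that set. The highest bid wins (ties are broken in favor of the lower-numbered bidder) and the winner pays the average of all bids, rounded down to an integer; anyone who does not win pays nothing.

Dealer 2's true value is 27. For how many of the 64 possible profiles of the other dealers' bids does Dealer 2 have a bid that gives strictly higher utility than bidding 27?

Others bid (2, 2, 2): truth gives 19; bid 21 gives 21 > 19. Violating.
Others bid (2, 2, 21): truth gives 14; bid 21 gives 16 > 14. Violating.
Others bid (2, 21, 2): truth gives 14; bid 21 gives 16 > 14. Violating.
Others bid (2, 21, 21): truth gives 10; bid 21 gives 11 > 10. Violating.
Others bid (2, 2, 24): truth gives 14; no alternative beats it.
Others bid (2, 2, 27): truth gives 13; no alternative beats it.
(Checking all 64 profiles: 14 have a profitable deviation, 50 do not.)

14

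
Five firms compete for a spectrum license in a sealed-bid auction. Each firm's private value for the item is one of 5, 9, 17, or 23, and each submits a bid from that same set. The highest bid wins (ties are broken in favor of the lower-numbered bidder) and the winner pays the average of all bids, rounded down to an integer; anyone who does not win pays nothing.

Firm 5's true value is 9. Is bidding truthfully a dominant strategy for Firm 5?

Consider the case where Firm 1 bids 5, Firm 2 bids 5, Firm 3 bids 5 and Firm 4 bids 9.
Truthful bid 9: loses, pays 0, utility 0.
Bid 17 instead: wins, pays 8, utility 9 - 8 = 1.
Since 1 > 0, bidding 17 is strictly better here, so truthful bidding is not dominant.

No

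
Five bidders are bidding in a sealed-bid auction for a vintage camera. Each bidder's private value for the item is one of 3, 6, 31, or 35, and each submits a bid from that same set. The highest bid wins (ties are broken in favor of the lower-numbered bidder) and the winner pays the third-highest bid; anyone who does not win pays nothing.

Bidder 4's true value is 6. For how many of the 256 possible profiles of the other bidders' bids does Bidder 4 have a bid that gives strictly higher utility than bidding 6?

8

Others bid (3, 3, 3, 31): truth gives 0; bid 31 gives 3 > 0. Violating.
Others bid (3, 3, 3, 35): truth gives 0; bid 35 gives 3 > 0. Violating.
Others bid (3, 3, 6, 3): truth gives 0; bid 31 gives 3 > 0. Violating.
Others bid (3, 3, 31, 3): truth gives 0; bid 35 gives 3 > 0. Violating.
Others bid (3, 3, 3, 3): truth gives 3; no alternative beats it.
Others bid (3, 3, 3, 6): truth gives 3; no alternative beats it.
(Checking all 256 profiles: 8 have a profitable deviation, 248 do not.)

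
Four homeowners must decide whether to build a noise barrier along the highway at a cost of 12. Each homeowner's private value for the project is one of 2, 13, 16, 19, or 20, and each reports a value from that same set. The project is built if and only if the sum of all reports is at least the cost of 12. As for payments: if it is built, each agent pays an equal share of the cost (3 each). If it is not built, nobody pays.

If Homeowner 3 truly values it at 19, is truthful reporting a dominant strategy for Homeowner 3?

Check each profile of the others' reports and compare truth against every alternative report.
Others report (2, 2, 2): truth gives 16, best alternative gives 16.
Others report (2, 2, 13): truth gives 16, best alternative gives 16.
Others report (2, 2, 16): truth gives 16, best alternative gives 16.
Others report (2, 2, 19): truth gives 16, best alternative gives 16.
Others report (2, 2, 20): truth gives 16, best alternative gives 16.
Others report (2, 13, 2): truth gives 16, best alternative gives 16.
(Remaining 119 profiles checked similarly; truth is weakly best in each.)
In every case the truthful report is at least as good as any alternative, so it is a dominant strategy.

Yes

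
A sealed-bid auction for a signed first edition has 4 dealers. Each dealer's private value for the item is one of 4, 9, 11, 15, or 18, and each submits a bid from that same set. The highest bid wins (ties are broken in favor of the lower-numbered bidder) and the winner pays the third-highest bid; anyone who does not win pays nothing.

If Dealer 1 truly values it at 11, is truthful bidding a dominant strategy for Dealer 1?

Consider the case where Dealer 2 bids 4, Dealer 3 bids 4 and Dealer 4 bids 15.
Truthful bid 11: loses, pays 0, utility 0.
Bid 15 instead: wins, pays 4, utility 11 - 4 = 7.
Since 7 > 0, bidding 15 is strictly better here, so truthful bidding is not dominant.

No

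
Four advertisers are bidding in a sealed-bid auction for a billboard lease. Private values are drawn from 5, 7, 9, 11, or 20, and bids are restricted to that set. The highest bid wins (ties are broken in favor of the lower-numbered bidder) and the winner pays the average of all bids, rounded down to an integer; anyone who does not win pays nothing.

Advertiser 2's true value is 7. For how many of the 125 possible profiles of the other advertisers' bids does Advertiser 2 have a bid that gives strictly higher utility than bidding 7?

Others bid (7, 5, 5): truth gives 0; bid 9 gives 1 > 0. Violating.
Others bid (5, 5, 5): truth gives 2; no alternative beats it.
Others bid (5, 5, 7): truth gives 1; no alternative beats it.
(Checking all 125 profiles: 1 has a profitable deviation, 124 do not.)

1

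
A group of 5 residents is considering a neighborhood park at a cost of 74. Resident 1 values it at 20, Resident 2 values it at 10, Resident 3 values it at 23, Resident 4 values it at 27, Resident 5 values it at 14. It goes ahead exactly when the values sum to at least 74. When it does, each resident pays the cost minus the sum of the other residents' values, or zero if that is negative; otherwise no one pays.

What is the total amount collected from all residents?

Total value 94 ≥ cost 74, so it is built.
Resident 1: others sum to 74; max(0, 74 - 74) = 0.
Resident 2: others sum to 84; max(0, 74 - 84) = 0.
Resident 3: others sum to 71; max(0, 74 - 71) = 3.
Resident 4: others sum to 67; max(0, 74 - 67) = 7.
Resident 5: others sum to 80; max(0, 74 - 80) = 0.
Total collected = 0 + 0 + 3 + 7 + 0 = 10.

10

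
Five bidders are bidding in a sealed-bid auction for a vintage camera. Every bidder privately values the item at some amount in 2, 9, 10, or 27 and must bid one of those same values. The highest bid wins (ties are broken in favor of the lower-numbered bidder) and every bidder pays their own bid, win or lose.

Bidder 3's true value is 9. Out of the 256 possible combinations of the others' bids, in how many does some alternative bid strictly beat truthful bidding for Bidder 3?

252

Others bid (2, 2, 2, 10): truth gives -9; bid 10 gives -1 > -9. Violating.
Others bid (2, 2, 2, 27): truth gives -9; bid 2 gives -2 > -9. Violating.
Others bid (2, 2, 9, 10): truth gives -9; bid 10 gives -1 > -9. Violating.
Others bid (2, 2, 9, 27): truth gives -9; bid 2 gives -2 > -9. Violating.
Others bid (2, 2, 2, 2): truth gives 0; no alternative beats it.
Others bid (2, 2, 2, 9): truth gives 0; no alternative beats it.
(Checking all 256 profiles: 252 have a profitable deviation, 4 do not.)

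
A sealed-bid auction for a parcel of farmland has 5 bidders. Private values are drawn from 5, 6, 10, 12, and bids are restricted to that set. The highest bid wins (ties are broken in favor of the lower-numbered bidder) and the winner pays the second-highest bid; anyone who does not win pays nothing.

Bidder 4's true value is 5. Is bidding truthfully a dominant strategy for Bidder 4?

Yes

Check each profile of the others' bids and compare truth against every alternative bid.
Others bid (5, 5, 5, 6): truth gives 0, best alternative gives -1.
Others bid (5, 5, 5, 5): truth gives 0, best alternative gives 0.
Others bid (5, 5, 5, 10): truth gives 0, best alternative gives 0.
Others bid (5, 5, 5, 12): truth gives 0, best alternative gives 0.
Others bid (5, 5, 6, 5): truth gives 0, best alternative gives 0.
Others bid (5, 5, 6, 6): truth gives 0, best alternative gives 0.
(Remaining 250 profiles checked similarly; truth is weakly best in each.)
In every case the truthful bid is at least as good as any alternative, so it is a dominant strategy.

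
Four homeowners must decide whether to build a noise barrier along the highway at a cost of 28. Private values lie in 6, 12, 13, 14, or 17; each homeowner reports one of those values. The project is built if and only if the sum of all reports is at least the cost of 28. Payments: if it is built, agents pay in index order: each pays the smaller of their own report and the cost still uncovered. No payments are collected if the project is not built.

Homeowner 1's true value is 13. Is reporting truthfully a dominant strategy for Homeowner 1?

No

Consider the case where Homeowner 2 reports 6, Homeowner 3 reports 6 and Homeowner 4 reports 6.
Truthful report 13: project built, pays 13, utility 13 - 13 = 0.
Report 12 instead: project built, pays 12, utility 13 - 12 = 1.
Since 1 > 0, reporting 12 is strictly better here, so truthful reporting is not dominant.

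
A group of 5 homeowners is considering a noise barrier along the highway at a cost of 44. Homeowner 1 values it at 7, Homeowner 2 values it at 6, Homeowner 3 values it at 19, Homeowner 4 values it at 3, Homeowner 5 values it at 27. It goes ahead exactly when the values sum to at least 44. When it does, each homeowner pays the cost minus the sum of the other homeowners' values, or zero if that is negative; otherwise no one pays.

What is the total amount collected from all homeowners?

Total value 62 ≥ cost 44, so it is built.
Homeowner 1: others sum to 55; max(0, 44 - 55) = 0.
Homeowner 2: others sum to 56; max(0, 44 - 56) = 0.
Homeowner 3: others sum to 43; max(0, 44 - 43) = 1.
Homeowner 4: others sum to 59; max(0, 44 - 59) = 0.
Homeowner 5: others sum to 35; max(0, 44 - 35) = 9.
Total collected = 0 + 0 + 1 + 0 + 9 = 10.

10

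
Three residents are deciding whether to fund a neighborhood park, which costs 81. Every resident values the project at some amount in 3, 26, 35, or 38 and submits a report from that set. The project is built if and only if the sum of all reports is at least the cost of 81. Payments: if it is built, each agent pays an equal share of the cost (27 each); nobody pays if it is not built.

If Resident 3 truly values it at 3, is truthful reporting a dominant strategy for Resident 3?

Yes

Check each profile of the others' reports and compare truth against every alternative report.
Others report (26, 35): truth gives 0, best alternative gives -24.
Others report (26, 38): truth gives 0, best alternative gives -24.
Others report (35, 26): truth gives 0, best alternative gives -24.
Others report (35, 35): truth gives 0, best alternative gives -24.
Others report (35, 38): truth gives 0, best alternative gives -24.
Others report (38, 26): truth gives 0, best alternative gives -24.
(Remaining 10 profiles checked similarly; truth is weakly best in each.)
In every case the truthful report is at least as good as any alternative, so it is a dominant strategy.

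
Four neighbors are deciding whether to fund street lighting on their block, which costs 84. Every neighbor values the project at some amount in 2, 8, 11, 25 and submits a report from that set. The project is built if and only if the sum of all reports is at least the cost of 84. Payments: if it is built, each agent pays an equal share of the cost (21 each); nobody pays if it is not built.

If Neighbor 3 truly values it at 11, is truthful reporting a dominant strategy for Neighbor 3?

No

Consider the case where Neighbor 1 reports 25, Neighbor 2 reports 25 and Neighbor 4 reports 25.
Truthful report 11: project built, pays 21, utility 11 - 21 = -10.
Report 2 instead: project not built, utility 0.
Since 0 > -10, reporting 2 is strictly better here, so truthful reporting is not dominant.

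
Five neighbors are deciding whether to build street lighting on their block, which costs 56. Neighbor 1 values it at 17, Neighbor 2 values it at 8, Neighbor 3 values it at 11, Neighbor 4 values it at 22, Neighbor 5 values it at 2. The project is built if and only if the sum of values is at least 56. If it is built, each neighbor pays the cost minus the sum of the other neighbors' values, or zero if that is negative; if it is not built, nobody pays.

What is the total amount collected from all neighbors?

Total value 60 ≥ cost 56, so it is built.
Neighbor 1: others sum to 43; max(0, 56 - 43) = 13.
Neighbor 2: others sum to 52; max(0, 56 - 52) = 4.
Neighbor 3: others sum to 49; max(0, 56 - 49) = 7.
Neighbor 4: others sum to 38; max(0, 56 - 38) = 18.
Neighbor 5: others sum to 58; max(0, 56 - 58) = 0.
Total collected = 13 + 4 + 7 + 18 + 0 = 42.

42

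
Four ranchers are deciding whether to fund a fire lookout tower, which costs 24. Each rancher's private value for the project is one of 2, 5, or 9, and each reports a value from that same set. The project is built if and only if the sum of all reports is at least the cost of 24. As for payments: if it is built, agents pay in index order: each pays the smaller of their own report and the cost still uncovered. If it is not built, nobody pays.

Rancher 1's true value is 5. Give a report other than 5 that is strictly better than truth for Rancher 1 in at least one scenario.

2

Suppose Rancher 2 reports 5, Rancher 3 reports 9 and Rancher 4 reports 9.
Report 5: project built, pays 5, utility 5 - 5 = 0.
Report 2: project built, pays 2, utility 5 - 2 = 3.
So reporting 2 beats truth here (3 > 0).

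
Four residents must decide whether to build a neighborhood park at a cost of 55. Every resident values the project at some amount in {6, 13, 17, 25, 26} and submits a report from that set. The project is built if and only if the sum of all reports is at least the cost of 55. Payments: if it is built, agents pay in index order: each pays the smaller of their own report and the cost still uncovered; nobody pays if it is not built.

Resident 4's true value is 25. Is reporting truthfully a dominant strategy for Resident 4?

Check each profile of the others' reports and compare truth against every alternative report.
Others report (6, 25, 25): truth gives 25, best alternative gives 25.
Others report (6, 25, 26): truth gives 25, best alternative gives 25.
Others report (6, 26, 25): truth gives 25, best alternative gives 25.
Others report (6, 26, 26): truth gives 25, best alternative gives 25.
Others report (13, 17, 25): truth gives 25, best alternative gives 25.
Others report (13, 17, 26): truth gives 25, best alternative gives 25.
(Remaining 119 profiles checked similarly; truth is weakly best in each.)
In every case the truthful report is at least as good as any alternative, so it is a dominant strategy.

Yes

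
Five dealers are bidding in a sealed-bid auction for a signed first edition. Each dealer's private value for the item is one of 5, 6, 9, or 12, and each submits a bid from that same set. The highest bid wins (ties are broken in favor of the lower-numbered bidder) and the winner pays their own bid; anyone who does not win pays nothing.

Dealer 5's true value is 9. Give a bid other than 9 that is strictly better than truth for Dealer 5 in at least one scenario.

6

Suppose Dealer 1 bids 5, Dealer 2 bids 5, Dealer 3 bids 5 and Dealer 4 bids 5.
Bid 9: wins, pays 9, utility 9 - 9 = 0.
Bid 6: wins, pays 6, utility 9 - 6 = 3.
So bidding 6 beats truth here (3 > 0).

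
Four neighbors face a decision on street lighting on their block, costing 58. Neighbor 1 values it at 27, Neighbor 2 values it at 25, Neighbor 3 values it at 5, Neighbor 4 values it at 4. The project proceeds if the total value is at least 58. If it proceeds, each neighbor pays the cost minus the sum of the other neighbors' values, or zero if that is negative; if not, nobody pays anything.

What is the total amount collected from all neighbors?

Total value 61 ≥ cost 58, so it is built.
Neighbor 1: others sum to 34; max(0, 58 - 34) = 24.
Neighbor 2: others sum to 36; max(0, 58 - 36) = 22.
Neighbor 3: others sum to 56; max(0, 58 - 56) = 2.
Neighbor 4: others sum to 57; max(0, 58 - 57) = 1.
Total collected = 24 + 22 + 2 + 1 = 49.

49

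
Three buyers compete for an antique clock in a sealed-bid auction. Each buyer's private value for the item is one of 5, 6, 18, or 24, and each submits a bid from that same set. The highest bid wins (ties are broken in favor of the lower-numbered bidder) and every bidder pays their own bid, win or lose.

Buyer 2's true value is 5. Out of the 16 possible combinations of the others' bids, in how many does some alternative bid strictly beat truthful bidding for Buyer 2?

Others bid (5, 5): truth gives -5; bid 6 gives -1 > -5. Violating.
Others bid (5, 6): truth gives -5; bid 6 gives -1 > -5. Violating.
Others bid (5, 18): truth gives -5; no alternative beats it.
Others bid (5, 24): truth gives -5; no alternative beats it.
(Checking all 16 profiles: 2 have a profitable deviation, 14 do not.)

2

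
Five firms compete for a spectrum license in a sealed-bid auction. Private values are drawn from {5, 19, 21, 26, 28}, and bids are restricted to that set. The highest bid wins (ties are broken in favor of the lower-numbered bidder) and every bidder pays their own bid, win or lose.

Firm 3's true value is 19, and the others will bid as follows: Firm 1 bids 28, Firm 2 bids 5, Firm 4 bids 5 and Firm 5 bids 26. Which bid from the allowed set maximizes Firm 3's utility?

5

Bid 5: loses but pays 5, utility -5.
Bid 19: loses but pays 19, utility -19.
Bid 21: loses but pays 21, utility -21.
Bid 26: loses but pays 26, utility -26.
Bid 28: loses but pays 28, utility -28.
The best choice is 5 with utility -5.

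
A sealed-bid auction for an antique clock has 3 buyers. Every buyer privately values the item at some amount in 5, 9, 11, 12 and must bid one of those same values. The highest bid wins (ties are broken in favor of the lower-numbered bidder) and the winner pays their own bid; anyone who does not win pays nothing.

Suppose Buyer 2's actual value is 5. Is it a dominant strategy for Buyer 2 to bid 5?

Check each profile of the others' bids and compare truth against every alternative bid.
Others bid (5, 5): truth gives 0, best alternative gives -4.
Others bid (5, 9): truth gives 0, best alternative gives -4.
Others bid (5, 11): truth gives 0, best alternative gives 0.
Others bid (5, 12): truth gives 0, best alternative gives 0.
Others bid (9, 5): truth gives 0, best alternative gives 0.
Others bid (9, 9): truth gives 0, best alternative gives 0.
(Remaining 10 profiles checked similarly; truth is weakly best in each.)
In every case the truthful bid is at least as good as any alternative, so it is a dominant strategy.

Yes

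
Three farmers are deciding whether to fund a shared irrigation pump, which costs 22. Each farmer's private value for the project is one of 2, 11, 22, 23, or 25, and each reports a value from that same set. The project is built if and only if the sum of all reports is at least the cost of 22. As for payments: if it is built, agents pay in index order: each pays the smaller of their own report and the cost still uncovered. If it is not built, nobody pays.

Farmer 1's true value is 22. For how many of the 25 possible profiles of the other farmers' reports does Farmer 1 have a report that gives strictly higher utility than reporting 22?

24

Others report (2, 11): truth gives 0; report 11 gives 11 > 0. Violating.
Others report (2, 22): truth gives 0; report 2 gives 20 > 0. Violating.
Others report (2, 23): truth gives 0; report 2 gives 20 > 0. Violating.
Others report (2, 25): truth gives 0; report 2 gives 20 > 0. Violating.
Others report (2, 2): truth gives 0; no alternative beats it.
(Checking all 25 profiles: 24 have a profitable deviation, 1 does not.)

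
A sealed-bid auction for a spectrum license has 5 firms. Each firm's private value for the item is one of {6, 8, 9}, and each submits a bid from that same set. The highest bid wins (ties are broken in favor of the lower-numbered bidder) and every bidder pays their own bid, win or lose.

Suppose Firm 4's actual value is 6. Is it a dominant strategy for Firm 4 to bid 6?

No

Consider the case where Firm 1 bids 6, Firm 2 bids 6, Firm 3 bids 6 and Firm 5 bids 6.
Truthful bid 6: loses but pays 6, utility -6.
Bid 8 instead: wins, pays 8, utility 6 - 8 = -2.
Since -2 > -6, bidding 8 is strictly better here, so truthful bidding is not dominant.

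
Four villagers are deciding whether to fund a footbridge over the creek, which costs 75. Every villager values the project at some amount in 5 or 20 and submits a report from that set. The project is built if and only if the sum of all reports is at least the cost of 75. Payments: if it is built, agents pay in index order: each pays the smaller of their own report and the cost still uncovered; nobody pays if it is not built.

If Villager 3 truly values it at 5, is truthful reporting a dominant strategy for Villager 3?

Check each profile of the others' reports and compare truth against every alternative report.
Others report (20, 20, 20): truth gives 0, best alternative gives -15.
Others report (5, 5, 5): truth gives 0, best alternative gives 0.
Others report (5, 5, 20): truth gives 0, best alternative gives 0.
Others report (5, 20, 5): truth gives 0, best alternative gives 0.
Others report (5, 20, 20): truth gives 0, best alternative gives 0.
Others report (20, 5, 5): truth gives 0, best alternative gives 0.
(Remaining 2 profiles checked similarly; truth is weakly best in each.)
In every case the truthful report is at least as good as any alternative, so it is a dominant strategy.

Yes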